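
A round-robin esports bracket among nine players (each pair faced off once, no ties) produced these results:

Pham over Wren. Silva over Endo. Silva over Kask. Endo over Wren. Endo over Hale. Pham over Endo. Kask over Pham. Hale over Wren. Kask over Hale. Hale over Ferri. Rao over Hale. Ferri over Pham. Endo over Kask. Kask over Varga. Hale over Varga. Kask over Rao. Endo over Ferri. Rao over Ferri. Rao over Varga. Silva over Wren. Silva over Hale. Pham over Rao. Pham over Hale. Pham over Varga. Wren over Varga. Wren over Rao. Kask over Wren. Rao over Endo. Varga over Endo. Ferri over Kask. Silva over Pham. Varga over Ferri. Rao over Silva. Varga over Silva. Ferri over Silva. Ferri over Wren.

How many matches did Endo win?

4

Endo's results: beat Hale, Wren, Kask, Ferri; lost to Varga, Rao, Silva, Pham.
That is 4 wins.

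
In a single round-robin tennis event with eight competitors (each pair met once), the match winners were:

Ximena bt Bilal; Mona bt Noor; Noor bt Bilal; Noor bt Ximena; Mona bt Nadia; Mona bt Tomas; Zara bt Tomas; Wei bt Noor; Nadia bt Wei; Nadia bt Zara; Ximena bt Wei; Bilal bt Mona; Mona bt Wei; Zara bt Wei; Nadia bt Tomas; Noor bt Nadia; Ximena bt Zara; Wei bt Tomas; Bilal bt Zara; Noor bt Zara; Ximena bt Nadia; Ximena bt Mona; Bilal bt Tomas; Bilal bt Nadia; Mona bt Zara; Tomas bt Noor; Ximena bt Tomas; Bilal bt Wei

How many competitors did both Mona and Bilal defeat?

4

Mona beat: Wei, Noor, Zara, Nadia, Tomas.
Bilal beat: Wei, Mona, Zara, Nadia, Tomas.
Both beat: Wei, Zara, Nadia, Tomas — 4.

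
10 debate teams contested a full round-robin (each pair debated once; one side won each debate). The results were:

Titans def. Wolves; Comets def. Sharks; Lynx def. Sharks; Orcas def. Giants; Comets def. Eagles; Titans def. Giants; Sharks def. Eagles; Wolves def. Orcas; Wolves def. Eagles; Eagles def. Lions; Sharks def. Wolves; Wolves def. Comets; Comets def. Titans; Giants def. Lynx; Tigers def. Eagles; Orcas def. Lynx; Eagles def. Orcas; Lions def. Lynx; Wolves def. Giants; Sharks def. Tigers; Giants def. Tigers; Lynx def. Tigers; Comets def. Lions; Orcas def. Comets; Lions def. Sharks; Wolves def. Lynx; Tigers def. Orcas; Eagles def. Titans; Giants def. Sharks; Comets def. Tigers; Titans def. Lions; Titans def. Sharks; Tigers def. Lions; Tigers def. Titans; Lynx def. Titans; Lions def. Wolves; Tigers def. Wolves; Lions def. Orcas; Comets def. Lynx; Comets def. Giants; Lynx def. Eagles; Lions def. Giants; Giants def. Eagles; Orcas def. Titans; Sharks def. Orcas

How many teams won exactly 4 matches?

5

Win totals: Comets 7, Titans 4, Orcas 4, Lynx 4, Tigers 5, Wolves 5, Giants 4, Lions 5, Eagles 3, Sharks 4.
Exactly 4: Titans, Orcas, Lynx, Giants, Sharks — 5 teams.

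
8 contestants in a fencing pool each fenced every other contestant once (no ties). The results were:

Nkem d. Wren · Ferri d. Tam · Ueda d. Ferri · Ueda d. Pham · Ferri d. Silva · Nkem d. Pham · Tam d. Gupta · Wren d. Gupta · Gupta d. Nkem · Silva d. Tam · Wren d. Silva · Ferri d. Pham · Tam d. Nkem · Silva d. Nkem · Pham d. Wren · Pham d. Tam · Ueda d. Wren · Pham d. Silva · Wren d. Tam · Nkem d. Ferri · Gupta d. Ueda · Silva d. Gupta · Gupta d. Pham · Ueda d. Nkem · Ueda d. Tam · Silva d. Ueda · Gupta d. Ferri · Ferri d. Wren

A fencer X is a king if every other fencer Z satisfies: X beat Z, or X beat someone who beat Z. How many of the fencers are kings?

Gupta reaches everyone (king).
Tam cannot reach Silva in two steps.
Ueda reaches everyone (king).
Nkem cannot reach Ueda in two steps.
Ferri reaches everyone (king).
Silva reaches everyone (king).
Wren reaches everyone (king).
Pham cannot reach Ferri in two steps.
Kings: Gupta, Ueda, Ferri, Silva, Wren — 5.

5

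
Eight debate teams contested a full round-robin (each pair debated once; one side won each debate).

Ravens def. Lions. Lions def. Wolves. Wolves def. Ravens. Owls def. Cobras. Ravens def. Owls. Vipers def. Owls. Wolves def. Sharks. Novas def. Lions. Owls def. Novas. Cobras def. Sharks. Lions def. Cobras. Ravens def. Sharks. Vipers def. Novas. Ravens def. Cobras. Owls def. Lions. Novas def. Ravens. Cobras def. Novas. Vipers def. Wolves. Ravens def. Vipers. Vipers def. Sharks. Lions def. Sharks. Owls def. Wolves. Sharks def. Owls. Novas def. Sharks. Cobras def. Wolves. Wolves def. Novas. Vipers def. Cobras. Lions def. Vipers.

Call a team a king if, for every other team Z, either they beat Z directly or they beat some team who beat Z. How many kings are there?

Wolves reaches everyone (king).
Lions reaches everyone (king).
Sharks cannot reach Vipers, Ravens in two steps.
Cobras cannot reach Vipers in two steps.
Owls reaches everyone (king).
Vipers reaches everyone (king).
Ravens reaches everyone (king).
Novas reaches everyone (king).
Kings: Wolves, Lions, Owls, Vipers, Ravens, Novas — 6.

6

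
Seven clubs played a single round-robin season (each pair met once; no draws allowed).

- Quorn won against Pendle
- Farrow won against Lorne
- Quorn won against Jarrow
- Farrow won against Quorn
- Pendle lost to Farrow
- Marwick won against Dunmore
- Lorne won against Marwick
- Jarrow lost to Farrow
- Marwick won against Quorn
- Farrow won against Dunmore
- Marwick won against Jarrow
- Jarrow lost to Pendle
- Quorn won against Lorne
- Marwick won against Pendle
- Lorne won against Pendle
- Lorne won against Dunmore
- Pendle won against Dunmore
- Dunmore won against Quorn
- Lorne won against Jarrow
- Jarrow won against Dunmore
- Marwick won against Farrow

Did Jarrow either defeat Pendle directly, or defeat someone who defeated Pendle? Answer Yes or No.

No

Jarrow did not beat Pendle directly.
Jarrow beat Dunmore, but each of them lost to Pendle. No two-step path.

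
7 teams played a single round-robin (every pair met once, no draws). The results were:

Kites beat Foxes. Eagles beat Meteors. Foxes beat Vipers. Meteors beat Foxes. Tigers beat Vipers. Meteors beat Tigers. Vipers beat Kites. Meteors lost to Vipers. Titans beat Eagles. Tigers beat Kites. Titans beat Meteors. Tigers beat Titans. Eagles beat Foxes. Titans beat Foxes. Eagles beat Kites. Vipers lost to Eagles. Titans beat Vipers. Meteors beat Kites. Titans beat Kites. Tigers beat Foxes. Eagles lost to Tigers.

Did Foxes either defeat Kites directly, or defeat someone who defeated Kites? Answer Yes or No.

Foxes did not beat Kites directly.
Foxes beat Vipers. Of those, Vipers beat Kites.

Yes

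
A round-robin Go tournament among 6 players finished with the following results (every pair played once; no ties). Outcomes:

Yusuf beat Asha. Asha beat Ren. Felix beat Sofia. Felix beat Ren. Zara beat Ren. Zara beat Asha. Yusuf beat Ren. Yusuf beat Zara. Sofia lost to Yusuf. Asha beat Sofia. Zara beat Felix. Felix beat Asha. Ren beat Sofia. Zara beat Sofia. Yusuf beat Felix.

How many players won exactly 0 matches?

1

Win totals: Yusuf 5, Sofia 0, Asha 2, Zara 4, Felix 3, Ren 1.
Exactly 0: Sofia — 1 player.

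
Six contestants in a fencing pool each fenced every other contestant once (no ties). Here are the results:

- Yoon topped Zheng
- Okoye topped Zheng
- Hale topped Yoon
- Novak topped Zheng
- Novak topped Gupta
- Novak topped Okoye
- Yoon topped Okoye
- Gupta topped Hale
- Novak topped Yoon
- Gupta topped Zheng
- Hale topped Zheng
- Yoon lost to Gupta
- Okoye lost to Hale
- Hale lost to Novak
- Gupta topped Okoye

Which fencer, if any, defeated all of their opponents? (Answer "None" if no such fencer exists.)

Novak

Novak has 5 wins out of 5 opponents — a perfect record.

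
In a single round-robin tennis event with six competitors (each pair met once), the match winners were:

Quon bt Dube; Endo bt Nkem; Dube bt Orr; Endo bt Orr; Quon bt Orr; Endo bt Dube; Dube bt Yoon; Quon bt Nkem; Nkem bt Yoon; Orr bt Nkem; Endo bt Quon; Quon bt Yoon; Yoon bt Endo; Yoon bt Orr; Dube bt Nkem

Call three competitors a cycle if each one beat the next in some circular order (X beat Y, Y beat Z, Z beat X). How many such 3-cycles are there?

Win totals: Dube 3, Nkem 1, Orr 1, Yoon 2, Endo 4, Quon 4.
A competitor with w wins dominates both others in C(w,2) triples; summing gives 3 + 0 + 0 + 1 + 6 + 6 = 16 transitive triples.
Total triples C(6,3) = 20, so cyclic triples = 20 − 16 = 4.

4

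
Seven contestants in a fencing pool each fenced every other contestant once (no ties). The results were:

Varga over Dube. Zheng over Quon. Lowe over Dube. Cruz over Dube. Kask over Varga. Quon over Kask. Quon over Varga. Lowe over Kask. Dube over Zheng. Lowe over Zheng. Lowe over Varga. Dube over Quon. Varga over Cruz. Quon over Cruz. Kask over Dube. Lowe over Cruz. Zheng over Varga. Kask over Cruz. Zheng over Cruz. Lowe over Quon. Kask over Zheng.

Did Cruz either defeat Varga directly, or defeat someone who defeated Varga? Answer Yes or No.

Cruz did not beat Varga directly.
Cruz beat Dube, but each of them lost to Varga. No two-step path.

No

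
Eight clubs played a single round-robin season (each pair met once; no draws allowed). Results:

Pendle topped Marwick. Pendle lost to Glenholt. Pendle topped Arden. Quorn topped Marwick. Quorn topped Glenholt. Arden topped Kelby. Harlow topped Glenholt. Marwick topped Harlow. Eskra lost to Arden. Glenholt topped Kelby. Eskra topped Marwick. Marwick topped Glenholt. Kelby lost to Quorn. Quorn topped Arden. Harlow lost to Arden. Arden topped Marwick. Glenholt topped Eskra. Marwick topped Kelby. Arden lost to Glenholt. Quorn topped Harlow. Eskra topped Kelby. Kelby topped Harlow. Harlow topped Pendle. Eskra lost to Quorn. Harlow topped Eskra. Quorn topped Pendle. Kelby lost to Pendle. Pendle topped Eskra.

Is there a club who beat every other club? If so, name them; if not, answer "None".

Quorn

Quorn has 7 wins out of 7 opponents — a perfect record.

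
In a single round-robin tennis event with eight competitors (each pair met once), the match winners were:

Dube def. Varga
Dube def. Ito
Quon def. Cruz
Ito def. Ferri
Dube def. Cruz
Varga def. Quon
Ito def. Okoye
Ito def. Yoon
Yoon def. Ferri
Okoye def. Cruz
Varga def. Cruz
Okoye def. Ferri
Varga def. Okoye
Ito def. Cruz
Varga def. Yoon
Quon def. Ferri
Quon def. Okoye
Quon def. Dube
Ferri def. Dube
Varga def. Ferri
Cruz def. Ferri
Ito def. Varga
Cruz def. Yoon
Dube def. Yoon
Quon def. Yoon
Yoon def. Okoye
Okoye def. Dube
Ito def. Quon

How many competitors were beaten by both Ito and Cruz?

2

Ito beat: Cruz, Varga, Okoye, Ferri, Quon, Yoon.
Cruz beat: Ferri, Yoon.
Both beat: Ferri, Yoon — 2.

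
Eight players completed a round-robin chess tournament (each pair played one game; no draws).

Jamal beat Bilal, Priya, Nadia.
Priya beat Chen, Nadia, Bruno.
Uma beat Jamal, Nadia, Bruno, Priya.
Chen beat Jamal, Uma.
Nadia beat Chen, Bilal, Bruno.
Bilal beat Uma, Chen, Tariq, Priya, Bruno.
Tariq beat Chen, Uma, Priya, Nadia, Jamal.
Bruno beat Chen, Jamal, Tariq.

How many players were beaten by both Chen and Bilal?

1

Chen beat: Uma, Jamal.
Bilal beat: Bruno, Tariq, Priya, Uma, Chen.
Both beat: Uma — 1.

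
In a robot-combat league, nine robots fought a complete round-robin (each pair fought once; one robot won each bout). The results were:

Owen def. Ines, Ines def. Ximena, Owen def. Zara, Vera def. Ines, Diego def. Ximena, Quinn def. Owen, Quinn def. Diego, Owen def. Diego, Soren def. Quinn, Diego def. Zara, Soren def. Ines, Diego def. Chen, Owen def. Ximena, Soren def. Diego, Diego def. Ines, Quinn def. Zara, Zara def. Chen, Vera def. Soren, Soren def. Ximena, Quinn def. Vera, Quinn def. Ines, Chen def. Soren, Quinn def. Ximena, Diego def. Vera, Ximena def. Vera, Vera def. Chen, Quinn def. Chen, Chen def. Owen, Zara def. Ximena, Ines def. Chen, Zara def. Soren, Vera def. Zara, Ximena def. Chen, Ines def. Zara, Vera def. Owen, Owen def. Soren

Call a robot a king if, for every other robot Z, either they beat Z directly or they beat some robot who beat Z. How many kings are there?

Owen reaches everyone (king).
Quinn reaches everyone (king).
Chen cannot reach Vera in two steps.
Diego cannot reach Quinn in two steps.
Ximena cannot reach Quinn, Diego in two steps.
Soren reaches everyone (king).
Zara reaches everyone (king).
Ines cannot reach Quinn, Diego in two steps.
Vera reaches everyone (king).
Kings: Owen, Quinn, Soren, Zara, Vera — 5.

5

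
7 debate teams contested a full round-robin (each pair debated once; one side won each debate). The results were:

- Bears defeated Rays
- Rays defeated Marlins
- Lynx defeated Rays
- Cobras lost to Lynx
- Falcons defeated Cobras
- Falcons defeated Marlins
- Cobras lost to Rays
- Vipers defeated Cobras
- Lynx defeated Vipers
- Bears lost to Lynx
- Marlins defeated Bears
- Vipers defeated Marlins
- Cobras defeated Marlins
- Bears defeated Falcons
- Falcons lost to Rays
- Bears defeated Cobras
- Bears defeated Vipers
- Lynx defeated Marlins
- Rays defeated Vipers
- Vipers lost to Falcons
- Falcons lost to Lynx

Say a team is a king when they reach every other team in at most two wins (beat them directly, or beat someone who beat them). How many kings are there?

1

Bears cannot reach Lynx in two steps.
Rays cannot reach Lynx in two steps.
Vipers cannot reach Rays, Lynx, Falcons in two steps.
Cobras cannot reach Rays, Vipers, Lynx, Falcons in two steps.
Lynx reaches everyone (king).
Falcons cannot reach Rays, Lynx in two steps.
Marlins cannot reach Lynx in two steps.
Kings: Lynx — 1.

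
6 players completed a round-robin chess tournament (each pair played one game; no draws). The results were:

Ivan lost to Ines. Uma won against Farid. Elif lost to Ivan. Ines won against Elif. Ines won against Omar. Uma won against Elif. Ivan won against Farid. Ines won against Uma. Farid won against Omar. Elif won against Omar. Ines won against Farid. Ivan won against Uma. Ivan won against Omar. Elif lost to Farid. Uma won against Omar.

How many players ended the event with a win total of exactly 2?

Win totals: Elif 1, Omar 0, Uma 3, Ivan 4, Farid 2, Ines 5.
Exactly 2: Farid — 1 player.

1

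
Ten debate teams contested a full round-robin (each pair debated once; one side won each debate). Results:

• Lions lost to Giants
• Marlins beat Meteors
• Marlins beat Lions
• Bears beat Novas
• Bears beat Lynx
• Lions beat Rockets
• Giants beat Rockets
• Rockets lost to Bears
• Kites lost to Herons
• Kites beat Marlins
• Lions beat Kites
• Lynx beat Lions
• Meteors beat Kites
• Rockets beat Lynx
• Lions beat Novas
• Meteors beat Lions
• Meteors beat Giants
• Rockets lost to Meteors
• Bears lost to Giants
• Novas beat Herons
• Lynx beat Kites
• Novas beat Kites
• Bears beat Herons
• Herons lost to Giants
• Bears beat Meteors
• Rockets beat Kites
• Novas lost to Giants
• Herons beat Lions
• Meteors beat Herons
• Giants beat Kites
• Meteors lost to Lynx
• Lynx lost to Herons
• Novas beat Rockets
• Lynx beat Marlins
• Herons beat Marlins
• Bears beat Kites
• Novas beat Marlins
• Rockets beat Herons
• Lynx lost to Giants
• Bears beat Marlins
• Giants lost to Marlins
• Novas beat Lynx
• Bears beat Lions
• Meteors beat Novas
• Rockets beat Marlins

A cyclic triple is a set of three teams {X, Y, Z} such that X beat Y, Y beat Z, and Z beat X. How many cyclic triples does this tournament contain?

22

Win totals: Marlins 3, Meteors 6, Kites 1, Bears 8, Novas 5, Herons 4, Lions 3, Giants 7, Rockets 4, Lynx 4.
A team with w wins dominates both others in C(w,2) triples; summing gives 3 + 15 + 0 + 28 + 10 + 6 + 3 + 21 + 6 + 6 = 98 transitive triples.
Total triples C(10,3) = 120, so cyclic triples = 120 − 98 = 22.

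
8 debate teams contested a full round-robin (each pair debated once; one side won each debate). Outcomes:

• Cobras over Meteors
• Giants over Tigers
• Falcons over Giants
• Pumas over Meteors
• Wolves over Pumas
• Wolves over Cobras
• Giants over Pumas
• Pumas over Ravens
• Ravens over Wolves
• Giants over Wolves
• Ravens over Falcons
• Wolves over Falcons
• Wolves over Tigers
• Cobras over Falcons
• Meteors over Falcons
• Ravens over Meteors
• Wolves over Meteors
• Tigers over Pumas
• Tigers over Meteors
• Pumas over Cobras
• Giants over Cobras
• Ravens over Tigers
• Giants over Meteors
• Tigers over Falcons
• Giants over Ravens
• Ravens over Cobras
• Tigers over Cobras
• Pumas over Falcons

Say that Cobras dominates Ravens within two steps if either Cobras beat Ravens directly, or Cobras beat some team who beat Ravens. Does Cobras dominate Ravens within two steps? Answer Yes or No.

Cobras did not beat Ravens directly.
Cobras beat Meteors, Falcons, but each of them lost to Ravens. No two-step path.

No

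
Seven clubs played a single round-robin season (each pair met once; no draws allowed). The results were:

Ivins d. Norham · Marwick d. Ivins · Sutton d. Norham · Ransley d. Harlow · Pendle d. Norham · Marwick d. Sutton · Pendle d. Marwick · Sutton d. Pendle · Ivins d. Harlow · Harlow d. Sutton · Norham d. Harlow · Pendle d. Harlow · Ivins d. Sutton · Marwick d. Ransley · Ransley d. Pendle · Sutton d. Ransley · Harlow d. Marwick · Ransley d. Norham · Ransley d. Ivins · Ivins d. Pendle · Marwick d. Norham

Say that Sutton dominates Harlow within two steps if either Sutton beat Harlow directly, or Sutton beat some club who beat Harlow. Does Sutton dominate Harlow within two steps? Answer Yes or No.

Sutton did not beat Harlow directly.
Sutton beat Ransley, Norham, Pendle. Of those, Ransley beat Harlow.

Yes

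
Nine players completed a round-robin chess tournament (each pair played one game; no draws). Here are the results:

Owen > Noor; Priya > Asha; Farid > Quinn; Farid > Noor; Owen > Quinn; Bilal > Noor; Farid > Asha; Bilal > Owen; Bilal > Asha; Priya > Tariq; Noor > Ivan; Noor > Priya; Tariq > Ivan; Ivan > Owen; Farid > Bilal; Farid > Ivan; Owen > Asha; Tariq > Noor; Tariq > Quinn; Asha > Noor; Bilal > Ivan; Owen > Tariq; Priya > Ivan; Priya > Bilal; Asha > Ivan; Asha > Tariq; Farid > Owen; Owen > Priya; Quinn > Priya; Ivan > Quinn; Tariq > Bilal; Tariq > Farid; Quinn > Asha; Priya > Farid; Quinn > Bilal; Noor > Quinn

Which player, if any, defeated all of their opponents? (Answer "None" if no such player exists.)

None

Highest win total is Farid with 6 (out of 8 possible).
Farid lost to Priya, Tariq, so no player went undefeated.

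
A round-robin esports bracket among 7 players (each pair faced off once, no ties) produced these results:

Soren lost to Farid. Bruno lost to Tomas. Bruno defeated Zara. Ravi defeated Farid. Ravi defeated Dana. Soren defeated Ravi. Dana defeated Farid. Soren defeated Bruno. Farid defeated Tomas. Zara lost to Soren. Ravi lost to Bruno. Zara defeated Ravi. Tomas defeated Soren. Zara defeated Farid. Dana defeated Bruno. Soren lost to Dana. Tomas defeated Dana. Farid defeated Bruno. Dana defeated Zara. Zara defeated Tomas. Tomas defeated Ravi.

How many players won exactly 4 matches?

2

Win totals: Bruno 2, Ravi 2, Dana 4, Soren 3, Farid 3, Tomas 4, Zara 3.
Exactly 4: Dana, Tomas — 2 players.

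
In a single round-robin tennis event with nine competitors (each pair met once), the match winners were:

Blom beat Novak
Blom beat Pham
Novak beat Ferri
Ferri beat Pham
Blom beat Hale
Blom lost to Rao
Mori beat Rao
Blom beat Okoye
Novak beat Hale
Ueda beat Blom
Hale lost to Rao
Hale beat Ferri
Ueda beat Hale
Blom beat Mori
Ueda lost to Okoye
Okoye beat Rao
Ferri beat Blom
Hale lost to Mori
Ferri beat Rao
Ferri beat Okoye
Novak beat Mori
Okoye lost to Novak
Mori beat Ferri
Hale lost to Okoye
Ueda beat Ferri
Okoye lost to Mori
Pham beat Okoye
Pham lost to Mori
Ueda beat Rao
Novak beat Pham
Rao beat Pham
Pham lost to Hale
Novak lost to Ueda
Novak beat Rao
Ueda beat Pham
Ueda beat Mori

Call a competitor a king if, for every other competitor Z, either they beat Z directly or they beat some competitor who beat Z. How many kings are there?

5

Rao cannot reach Ueda in two steps.
Okoye reaches everyone (king).
Pham cannot reach Blom, Novak, Ferri, Mori in two steps.
Blom reaches everyone (king).
Novak reaches everyone (king).
Hale cannot reach Novak, Mori, Ueda in two steps.
Ferri reaches everyone (king).
Mori cannot reach Novak in two steps.
Ueda reaches everyone (king).
Kings: Okoye, Blom, Novak, Ferri, Ueda — 5.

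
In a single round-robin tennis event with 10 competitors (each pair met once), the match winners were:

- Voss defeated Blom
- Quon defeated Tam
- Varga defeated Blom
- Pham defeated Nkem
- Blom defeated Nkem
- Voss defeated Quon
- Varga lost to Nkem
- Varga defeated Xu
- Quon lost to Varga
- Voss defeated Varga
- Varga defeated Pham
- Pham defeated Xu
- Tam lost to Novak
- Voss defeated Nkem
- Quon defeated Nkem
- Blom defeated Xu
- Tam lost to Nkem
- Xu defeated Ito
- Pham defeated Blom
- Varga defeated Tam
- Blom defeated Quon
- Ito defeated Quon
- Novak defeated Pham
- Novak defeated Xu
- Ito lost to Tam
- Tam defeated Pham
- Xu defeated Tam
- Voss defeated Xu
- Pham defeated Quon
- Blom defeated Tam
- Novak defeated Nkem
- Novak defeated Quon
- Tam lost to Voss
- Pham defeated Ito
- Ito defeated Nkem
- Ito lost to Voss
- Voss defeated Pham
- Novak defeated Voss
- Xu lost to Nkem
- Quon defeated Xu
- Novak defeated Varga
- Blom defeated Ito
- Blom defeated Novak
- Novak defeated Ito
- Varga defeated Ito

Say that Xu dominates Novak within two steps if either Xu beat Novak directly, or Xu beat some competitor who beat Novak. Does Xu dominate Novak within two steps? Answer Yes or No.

No

Xu did not beat Novak directly.
Xu beat Ito, Tam, but each of them lost to Novak. No two-step path.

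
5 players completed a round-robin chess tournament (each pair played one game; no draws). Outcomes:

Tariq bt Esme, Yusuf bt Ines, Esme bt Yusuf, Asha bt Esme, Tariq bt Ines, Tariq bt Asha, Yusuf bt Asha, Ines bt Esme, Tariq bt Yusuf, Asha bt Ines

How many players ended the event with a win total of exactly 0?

0

Win totals: Esme 1, Asha 2, Ines 1, Tariq 4, Yusuf 2.
No player has exactly 0 wins.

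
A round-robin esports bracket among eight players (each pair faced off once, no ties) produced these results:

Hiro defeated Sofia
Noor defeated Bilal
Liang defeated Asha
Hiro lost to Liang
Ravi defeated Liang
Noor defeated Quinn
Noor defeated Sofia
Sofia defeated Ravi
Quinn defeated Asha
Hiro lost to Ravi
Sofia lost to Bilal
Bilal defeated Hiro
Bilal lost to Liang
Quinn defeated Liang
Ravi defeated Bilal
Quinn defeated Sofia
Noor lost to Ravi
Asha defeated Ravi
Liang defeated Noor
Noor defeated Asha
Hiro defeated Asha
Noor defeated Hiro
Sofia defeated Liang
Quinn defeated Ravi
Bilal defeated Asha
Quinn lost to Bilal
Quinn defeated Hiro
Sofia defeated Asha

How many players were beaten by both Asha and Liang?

Asha beat: Ravi.
Liang beat: Noor, Hiro, Asha, Bilal.
No one was beaten by both.

0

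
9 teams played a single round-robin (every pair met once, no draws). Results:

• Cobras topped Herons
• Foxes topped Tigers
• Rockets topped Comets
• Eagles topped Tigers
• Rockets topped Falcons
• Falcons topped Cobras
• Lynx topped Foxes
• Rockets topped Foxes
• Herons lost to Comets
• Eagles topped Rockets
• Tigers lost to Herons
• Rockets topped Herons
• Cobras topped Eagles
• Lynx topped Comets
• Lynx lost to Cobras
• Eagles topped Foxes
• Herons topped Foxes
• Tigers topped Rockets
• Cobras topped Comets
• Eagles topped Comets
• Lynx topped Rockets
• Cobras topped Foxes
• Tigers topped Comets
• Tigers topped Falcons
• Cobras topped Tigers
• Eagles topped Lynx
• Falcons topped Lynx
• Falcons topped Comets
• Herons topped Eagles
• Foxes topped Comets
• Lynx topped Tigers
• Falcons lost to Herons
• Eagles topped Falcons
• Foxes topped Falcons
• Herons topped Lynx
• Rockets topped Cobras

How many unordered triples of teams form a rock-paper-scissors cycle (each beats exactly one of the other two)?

19

Win totals: Falcons 3, Lynx 4, Tigers 3, Cobras 6, Herons 5, Foxes 3, Rockets 5, Eagles 6, Comets 1.
A team with w wins dominates both others in C(w,2) triples; summing gives 3 + 6 + 3 + 15 + 10 + 3 + 10 + 15 + 0 = 65 transitive triples.
Total triples C(9,3) = 84, so cyclic triples = 84 − 65 = 19.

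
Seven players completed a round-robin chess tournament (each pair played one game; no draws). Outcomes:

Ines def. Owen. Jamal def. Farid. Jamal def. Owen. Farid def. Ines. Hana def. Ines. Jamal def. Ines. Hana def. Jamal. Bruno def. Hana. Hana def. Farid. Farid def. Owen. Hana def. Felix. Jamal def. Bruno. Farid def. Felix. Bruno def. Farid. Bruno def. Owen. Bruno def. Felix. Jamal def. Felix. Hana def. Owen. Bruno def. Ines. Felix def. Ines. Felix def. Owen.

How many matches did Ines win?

1

Ines' results: beat Owen; lost to Jamal, Hana, Bruno, Farid, Felix.
That is 1 win.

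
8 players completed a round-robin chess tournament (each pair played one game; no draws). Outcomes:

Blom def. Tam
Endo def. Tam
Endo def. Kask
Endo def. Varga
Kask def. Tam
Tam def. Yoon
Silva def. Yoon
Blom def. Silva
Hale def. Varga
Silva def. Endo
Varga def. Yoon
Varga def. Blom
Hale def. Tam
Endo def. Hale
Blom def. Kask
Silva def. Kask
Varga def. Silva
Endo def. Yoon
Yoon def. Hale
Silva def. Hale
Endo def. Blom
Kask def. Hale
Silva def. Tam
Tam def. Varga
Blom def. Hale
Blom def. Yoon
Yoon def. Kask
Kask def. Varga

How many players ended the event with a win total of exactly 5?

Win totals: Varga 3, Blom 5, Endo 6, Kask 3, Hale 2, Silva 5, Tam 2, Yoon 2.
Exactly 5: Blom, Silva — 2 players.

2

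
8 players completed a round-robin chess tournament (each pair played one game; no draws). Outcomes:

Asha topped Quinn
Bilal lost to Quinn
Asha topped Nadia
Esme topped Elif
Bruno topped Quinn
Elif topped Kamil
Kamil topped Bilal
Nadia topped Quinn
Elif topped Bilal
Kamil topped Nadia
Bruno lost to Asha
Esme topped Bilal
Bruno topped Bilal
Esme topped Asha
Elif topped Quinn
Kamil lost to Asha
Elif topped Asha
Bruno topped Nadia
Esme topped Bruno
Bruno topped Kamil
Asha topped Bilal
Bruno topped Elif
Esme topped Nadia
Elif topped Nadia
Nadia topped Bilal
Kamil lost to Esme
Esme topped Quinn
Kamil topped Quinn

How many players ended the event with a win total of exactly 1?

Win totals: Elif 5, Bruno 5, Esme 7, Nadia 2, Kamil 3, Quinn 1, Bilal 0, Asha 5.
Exactly 1: Quinn — 1 player.

1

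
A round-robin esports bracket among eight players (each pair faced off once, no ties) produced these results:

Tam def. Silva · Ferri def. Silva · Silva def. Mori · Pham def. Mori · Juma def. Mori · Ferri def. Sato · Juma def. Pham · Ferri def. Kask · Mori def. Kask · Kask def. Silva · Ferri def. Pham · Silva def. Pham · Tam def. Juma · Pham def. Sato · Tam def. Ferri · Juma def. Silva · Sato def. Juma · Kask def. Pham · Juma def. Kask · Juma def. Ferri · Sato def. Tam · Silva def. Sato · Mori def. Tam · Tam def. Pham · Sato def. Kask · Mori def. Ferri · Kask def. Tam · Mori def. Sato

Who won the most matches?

Juma

Win totals: Mori 4, Silva 3, Pham 2, Juma 5, Sato 3, Tam 4, Ferri 4, Kask 3.
Juma leads with 5 wins (next highest: 4).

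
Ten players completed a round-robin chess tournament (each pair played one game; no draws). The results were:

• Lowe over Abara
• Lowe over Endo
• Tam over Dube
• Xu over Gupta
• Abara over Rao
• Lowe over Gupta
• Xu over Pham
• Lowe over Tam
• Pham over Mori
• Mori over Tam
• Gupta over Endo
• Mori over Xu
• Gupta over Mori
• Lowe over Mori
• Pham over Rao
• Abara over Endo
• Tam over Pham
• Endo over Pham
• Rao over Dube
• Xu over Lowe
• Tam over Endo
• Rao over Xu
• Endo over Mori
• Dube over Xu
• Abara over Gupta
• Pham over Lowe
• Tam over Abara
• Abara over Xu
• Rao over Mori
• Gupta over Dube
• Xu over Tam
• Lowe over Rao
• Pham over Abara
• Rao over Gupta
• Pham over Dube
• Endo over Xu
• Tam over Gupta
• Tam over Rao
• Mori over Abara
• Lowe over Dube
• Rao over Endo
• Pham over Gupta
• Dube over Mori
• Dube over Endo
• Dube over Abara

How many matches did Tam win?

Tam's results: beat Rao, Pham, Endo, Abara, Dube, Gupta; lost to Xu, Mori, Lowe.
That is 6 wins.

6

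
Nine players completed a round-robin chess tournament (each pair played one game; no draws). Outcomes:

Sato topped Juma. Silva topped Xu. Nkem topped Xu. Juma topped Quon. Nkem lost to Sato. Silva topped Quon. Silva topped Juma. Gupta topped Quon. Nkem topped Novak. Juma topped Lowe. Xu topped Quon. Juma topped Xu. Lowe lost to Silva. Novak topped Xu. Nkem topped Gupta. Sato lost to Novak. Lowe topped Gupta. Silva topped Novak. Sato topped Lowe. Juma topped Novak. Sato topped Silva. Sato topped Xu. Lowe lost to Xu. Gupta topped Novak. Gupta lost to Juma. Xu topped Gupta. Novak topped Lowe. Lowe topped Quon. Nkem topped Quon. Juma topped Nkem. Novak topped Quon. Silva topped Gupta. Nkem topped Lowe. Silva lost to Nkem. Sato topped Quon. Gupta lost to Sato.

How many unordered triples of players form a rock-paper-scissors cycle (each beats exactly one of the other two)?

Win totals: Quon 0, Nkem 6, Lowe 2, Novak 4, Xu 3, Sato 7, Gupta 2, Silva 6, Juma 6.
A player with w wins dominates both others in C(w,2) triples; summing gives 0 + 15 + 1 + 6 + 3 + 21 + 1 + 15 + 15 = 77 transitive triples.
Total triples C(9,3) = 84, so cyclic triples = 84 − 77 = 7.

7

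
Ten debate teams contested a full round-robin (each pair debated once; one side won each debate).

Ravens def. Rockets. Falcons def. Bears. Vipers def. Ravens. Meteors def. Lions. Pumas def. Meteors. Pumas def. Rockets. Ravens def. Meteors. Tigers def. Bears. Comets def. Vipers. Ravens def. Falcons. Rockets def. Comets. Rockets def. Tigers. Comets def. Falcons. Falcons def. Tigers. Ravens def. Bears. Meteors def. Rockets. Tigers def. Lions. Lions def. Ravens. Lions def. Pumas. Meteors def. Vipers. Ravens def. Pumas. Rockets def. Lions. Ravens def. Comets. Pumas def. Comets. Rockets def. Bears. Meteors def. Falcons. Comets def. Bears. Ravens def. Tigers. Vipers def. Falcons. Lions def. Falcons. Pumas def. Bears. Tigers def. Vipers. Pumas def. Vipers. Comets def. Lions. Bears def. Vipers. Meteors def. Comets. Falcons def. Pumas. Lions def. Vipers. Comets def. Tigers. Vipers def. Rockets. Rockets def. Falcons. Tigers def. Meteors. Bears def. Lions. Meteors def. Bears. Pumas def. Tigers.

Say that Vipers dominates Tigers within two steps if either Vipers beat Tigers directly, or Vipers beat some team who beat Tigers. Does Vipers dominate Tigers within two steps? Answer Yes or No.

Yes

Vipers did not beat Tigers directly.
Vipers beat Ravens, Falcons, Rockets. Of those, Ravens beat Tigers.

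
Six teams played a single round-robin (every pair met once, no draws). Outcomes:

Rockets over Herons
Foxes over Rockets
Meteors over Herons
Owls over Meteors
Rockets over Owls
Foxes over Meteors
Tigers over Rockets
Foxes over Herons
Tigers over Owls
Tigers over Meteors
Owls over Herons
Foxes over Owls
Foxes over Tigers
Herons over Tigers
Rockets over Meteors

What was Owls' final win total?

Owls' results: beat Meteors, Herons; lost to Rockets, Tigers, Foxes.
That is 2 wins.

2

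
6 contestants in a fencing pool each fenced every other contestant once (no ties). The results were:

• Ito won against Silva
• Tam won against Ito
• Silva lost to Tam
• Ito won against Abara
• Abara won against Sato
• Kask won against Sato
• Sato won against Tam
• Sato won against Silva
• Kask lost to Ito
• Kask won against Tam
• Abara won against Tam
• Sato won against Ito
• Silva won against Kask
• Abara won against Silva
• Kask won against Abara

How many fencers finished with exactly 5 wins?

Win totals: Kask 3, Silva 1, Abara 3, Sato 3, Tam 2, Ito 3.
No fencer has exactly 5 wins.

0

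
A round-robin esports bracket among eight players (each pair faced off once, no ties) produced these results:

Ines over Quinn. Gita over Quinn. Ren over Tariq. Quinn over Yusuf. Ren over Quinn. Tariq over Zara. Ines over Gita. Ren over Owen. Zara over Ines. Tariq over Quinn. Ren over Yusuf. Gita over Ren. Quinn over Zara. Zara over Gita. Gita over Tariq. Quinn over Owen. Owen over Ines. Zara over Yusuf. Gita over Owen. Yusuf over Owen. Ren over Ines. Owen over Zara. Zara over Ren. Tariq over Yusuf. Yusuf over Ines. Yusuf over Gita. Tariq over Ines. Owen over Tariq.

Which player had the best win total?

Ren

Win totals: Ines 2, Yusuf 3, Owen 3, Quinn 3, Ren 5, Zara 4, Tariq 4, Gita 4.
Ren leads with 5 wins (next highest: 4).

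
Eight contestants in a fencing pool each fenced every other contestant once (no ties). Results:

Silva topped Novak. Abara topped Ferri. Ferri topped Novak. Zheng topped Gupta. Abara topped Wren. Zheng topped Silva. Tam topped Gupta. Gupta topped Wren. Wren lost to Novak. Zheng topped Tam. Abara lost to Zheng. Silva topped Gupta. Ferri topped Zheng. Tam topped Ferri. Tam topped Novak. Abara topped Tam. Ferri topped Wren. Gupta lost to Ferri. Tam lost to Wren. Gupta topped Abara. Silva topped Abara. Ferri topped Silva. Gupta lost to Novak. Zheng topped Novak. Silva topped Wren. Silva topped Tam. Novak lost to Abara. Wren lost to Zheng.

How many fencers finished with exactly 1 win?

1

Win totals: Silva 5, Abara 4, Zheng 6, Ferri 5, Wren 1, Novak 2, Gupta 2, Tam 3.
Exactly 1: Wren — 1 fencer.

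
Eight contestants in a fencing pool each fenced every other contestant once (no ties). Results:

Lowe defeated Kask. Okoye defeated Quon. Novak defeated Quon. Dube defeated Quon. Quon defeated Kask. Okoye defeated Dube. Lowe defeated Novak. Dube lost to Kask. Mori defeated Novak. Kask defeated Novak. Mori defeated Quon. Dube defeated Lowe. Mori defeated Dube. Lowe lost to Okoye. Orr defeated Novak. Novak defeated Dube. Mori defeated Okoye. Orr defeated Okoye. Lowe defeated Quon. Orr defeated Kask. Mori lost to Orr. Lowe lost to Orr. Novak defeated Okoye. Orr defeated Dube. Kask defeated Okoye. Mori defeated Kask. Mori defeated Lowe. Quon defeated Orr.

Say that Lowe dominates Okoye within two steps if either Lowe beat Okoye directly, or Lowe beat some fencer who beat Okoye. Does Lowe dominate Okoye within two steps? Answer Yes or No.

Yes

Lowe did not beat Okoye directly.
Lowe beat Novak, Kask, Quon. Of those, Novak beat Okoye.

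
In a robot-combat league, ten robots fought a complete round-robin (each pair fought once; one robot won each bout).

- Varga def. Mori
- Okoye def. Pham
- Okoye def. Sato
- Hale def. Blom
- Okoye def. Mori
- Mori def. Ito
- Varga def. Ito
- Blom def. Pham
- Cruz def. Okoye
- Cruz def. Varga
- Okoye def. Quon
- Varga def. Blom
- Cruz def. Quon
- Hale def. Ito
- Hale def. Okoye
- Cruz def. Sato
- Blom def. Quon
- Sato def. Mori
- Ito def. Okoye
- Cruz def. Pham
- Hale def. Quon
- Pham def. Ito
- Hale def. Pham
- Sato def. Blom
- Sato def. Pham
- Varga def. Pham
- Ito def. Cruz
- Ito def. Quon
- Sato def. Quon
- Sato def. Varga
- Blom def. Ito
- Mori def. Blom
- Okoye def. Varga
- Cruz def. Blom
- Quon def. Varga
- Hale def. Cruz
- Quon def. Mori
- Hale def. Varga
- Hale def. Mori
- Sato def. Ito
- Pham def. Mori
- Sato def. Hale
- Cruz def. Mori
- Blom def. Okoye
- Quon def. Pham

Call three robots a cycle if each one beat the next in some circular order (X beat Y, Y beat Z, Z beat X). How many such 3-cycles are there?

Win totals: Okoye 5, Ito 3, Varga 4, Cruz 7, Quon 3, Blom 4, Mori 2, Sato 7, Hale 8, Pham 2.
A robot with w wins dominates both others in C(w,2) triples; summing gives 10 + 3 + 6 + 21 + 3 + 6 + 1 + 21 + 28 + 1 = 100 transitive triples.
Total triples C(10,3) = 120, so cyclic triples = 120 − 100 = 20.

20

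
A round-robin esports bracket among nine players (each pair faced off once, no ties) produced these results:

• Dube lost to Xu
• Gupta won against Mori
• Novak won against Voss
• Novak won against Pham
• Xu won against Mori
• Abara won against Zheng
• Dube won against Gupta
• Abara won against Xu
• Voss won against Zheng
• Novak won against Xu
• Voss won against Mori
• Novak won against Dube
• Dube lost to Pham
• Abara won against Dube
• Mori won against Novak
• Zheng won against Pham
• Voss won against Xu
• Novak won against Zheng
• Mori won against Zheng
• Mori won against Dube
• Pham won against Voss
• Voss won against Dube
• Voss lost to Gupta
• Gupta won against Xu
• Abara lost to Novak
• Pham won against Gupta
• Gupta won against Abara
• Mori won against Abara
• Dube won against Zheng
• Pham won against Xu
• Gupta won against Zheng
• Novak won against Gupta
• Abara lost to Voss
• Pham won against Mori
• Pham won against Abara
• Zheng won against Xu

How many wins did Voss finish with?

5

Voss' results: beat Abara, Zheng, Mori, Dube, Xu; lost to Novak, Pham, Gupta.
That is 5 wins.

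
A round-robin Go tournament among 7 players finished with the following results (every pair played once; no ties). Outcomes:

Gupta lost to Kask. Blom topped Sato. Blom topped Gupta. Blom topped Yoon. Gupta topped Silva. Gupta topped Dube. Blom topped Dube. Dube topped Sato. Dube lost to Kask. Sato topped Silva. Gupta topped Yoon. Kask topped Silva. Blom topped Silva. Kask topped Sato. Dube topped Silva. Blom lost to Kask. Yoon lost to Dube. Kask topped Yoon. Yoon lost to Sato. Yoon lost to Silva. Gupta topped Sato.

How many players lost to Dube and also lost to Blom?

Dube beat: Silva, Yoon, Sato.
Blom beat: Silva, Yoon, Sato, Dube, Gupta.
Both beat: Silva, Yoon, Sato — 3.

3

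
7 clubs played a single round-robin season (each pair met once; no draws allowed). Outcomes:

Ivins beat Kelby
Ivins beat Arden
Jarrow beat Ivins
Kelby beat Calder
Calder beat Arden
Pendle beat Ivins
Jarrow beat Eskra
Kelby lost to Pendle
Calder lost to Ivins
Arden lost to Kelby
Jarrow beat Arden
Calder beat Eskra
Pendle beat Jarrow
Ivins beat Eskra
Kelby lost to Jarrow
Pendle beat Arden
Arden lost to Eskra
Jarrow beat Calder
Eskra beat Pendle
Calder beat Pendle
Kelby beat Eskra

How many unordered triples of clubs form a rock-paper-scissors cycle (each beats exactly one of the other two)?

Win totals: Ivins 4, Jarrow 5, Calder 3, Kelby 3, Pendle 4, Arden 0, Eskra 2.
A club with w wins dominates both others in C(w,2) triples; summing gives 6 + 10 + 3 + 3 + 6 + 0 + 1 = 29 transitive triples.
Total triples C(7,3) = 35, so cyclic triples = 35 − 29 = 6.

6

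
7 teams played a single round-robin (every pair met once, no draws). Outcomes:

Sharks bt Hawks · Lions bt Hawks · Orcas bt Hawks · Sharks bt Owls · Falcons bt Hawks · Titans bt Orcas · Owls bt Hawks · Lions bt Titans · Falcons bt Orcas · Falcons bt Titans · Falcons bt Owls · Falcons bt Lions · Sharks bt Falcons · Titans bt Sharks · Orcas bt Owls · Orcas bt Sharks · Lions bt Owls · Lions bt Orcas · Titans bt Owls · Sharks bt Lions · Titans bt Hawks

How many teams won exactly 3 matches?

1

Win totals: Owls 1, Titans 4, Orcas 3, Lions 4, Hawks 0, Sharks 4, Falcons 5.
Exactly 3: Orcas — 1 team.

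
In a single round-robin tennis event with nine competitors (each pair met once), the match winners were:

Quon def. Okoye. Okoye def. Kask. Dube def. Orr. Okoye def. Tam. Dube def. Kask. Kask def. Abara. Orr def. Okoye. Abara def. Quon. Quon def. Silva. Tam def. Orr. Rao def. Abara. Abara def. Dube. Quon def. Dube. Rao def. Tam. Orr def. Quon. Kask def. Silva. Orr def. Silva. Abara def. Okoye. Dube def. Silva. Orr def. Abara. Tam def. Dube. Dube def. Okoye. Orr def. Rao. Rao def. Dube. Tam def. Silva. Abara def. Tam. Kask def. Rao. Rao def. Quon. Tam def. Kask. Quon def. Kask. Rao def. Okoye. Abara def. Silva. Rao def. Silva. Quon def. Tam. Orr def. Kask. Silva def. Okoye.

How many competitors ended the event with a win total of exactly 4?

Win totals: Abara 5, Tam 4, Dube 4, Silva 1, Kask 3, Rao 6, Orr 6, Okoye 2, Quon 5.
Exactly 4: Tam, Dube — 2 competitors.

2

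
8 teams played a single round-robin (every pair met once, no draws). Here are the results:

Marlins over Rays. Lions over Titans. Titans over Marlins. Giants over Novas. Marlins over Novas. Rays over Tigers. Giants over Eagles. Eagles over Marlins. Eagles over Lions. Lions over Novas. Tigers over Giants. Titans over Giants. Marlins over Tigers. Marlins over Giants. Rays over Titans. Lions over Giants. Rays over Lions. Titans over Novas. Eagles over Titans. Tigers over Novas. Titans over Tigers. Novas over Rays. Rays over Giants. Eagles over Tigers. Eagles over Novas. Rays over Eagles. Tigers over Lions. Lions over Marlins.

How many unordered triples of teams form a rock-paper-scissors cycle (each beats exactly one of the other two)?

14

Win totals: Eagles 5, Titans 4, Novas 1, Lions 4, Tigers 3, Marlins 4, Giants 2, Rays 5.
A team with w wins dominates both others in C(w,2) triples; summing gives 10 + 6 + 0 + 6 + 3 + 6 + 1 + 10 = 42 transitive triples.
Total triples C(8,3) = 56, so cyclic triples = 56 − 42 = 14.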